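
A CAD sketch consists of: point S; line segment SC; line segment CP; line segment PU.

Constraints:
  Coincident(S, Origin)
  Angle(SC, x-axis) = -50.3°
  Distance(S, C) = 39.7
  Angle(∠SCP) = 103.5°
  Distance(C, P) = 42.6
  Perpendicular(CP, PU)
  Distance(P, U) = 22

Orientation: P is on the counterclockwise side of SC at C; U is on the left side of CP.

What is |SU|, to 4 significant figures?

54.46

S is at the origin; SC runs at -50.3° with length 39.7, so C = 39.7·(cos -50.3°, sin -50.3°) = (25.36, -30.55). ∠SCP = 103.5°, so CP runs at -50.3° + (180° − 103.5°) = 26.20° from the x-axis; with |CP| = 42.6, P = C + 42.6·(cos 26.20°, sin 26.20°) = (63.58, -11.74). CP is perpendicular to PU; with |PU| = 22.0 on the left of CP, U = P + 22.0·(-0.4415, 0.8973) = (53.87, 8.003). Then |SU| = |U − S| = 54.46.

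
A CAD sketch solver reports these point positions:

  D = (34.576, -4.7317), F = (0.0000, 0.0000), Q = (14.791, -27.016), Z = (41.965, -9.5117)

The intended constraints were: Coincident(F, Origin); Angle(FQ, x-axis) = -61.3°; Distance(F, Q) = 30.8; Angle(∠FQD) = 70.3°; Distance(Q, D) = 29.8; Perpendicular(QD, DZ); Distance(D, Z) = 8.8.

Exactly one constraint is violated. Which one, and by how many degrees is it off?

Perpendicular(QD, DZ) — off by 8.70°.

F = (0.00, 0.00) ✓; FQ at -61.30° ✓; |FQ| = 30.80 ✓; ∠FQD = 70.30° ✓; |QD| = 29.80 ✓; ∠(QD, DZ) = 81.30° ✗; |DZ| = 8.800 ✓.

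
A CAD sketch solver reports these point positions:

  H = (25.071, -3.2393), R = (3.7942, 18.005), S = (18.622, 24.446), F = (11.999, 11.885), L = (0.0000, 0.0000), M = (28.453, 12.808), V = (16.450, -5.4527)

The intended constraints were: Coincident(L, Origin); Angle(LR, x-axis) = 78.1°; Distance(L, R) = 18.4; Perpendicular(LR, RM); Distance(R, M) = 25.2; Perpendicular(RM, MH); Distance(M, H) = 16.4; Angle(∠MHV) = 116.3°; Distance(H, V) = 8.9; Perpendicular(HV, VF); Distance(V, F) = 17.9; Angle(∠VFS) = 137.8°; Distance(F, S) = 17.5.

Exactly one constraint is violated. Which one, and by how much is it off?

Distance(F, S) = 17.5 — off by 3.30.

L = (0.00, 0.00) ✓; LR at 78.10° ✓; |LR| = 18.40 ✓; ∠(LR, RM) = 90.00° ✓; |RM| = 25.20 ✓; ∠(RM, MH) = 90.00° ✓; |MH| = 16.40 ✓; ∠MHV = 116.3° ✓; |HV| = 8.901 ✓; ∠(HV, VF) = 90.00° ✓; |VF| = 17.90 ✓; ∠VFS = 137.8° ✓; |FS| = 14.20 ✗.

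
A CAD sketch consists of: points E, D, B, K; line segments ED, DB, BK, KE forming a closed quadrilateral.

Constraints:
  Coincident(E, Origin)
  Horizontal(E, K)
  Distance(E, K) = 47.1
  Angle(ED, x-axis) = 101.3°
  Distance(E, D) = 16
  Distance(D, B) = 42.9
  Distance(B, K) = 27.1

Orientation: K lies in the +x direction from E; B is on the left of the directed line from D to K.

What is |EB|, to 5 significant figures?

46.365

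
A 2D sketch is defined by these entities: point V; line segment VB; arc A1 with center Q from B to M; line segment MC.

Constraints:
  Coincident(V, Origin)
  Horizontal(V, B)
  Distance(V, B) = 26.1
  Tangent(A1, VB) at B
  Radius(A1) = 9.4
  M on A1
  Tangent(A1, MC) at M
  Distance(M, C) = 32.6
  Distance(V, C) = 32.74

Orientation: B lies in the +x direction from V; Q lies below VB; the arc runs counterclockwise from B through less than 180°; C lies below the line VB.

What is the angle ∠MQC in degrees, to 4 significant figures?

73.92°

Checks: V = (0.00, 0.00) ✓; |QM| = 9.400 ✓; ∠(QM, MC) = 90.00° ✓; |MC| = 32.60 ✓; |VC| = 32.74 ✓.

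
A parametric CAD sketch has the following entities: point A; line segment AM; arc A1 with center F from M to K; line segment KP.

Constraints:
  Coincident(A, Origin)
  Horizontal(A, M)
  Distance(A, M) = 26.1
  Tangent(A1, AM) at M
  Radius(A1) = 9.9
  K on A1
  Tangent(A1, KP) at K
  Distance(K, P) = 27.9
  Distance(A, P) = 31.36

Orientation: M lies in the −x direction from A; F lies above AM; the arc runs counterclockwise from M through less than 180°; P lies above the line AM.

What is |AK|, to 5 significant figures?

18.061

Checks: |FK| = 9.900 ✓; ∠(FK, KP) = 90.00° ✓; |KP| = 27.90 ✓; |AP| = 31.36 ✓.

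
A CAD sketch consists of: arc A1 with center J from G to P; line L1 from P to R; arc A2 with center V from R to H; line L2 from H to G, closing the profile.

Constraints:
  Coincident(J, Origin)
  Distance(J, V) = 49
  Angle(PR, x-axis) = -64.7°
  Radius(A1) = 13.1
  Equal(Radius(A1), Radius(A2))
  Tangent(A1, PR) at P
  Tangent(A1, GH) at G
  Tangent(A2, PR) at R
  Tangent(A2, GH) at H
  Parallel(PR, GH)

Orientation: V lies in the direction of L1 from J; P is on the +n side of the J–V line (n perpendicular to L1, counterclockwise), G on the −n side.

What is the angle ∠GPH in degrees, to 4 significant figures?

61.87°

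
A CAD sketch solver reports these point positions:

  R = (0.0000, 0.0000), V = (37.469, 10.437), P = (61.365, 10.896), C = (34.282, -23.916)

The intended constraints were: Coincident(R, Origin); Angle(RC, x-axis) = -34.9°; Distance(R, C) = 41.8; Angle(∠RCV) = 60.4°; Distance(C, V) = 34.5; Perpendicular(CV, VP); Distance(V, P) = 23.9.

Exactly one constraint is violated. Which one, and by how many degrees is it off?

Perpendicular(CV, VP) — off by 6.40°.

R = (0.00, 0.00) ✓; RC at -34.90° ✓; |RC| = 41.80 ✓; ∠RCV = 60.40° ✓; |CV| = 34.50 ✓; ∠(CV, VP) = 83.60° ✗; |VP| = 23.90 ✓.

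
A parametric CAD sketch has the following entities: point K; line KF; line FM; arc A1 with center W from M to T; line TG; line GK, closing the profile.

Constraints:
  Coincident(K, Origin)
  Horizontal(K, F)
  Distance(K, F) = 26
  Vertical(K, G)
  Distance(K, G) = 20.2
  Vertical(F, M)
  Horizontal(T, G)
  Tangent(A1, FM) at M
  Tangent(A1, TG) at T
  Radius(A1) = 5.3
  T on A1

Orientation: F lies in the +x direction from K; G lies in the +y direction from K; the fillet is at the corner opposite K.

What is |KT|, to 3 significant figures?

28.9

K is at the origin; K and F share the same y with |KF| = 26.0 and F on the +x side, so F = (26.0, 0.00). K and G share the same x with |KG| = 20.2 and G on the +y side, so G = (0.00, 20.2). The virtual corner opposite K is at (26.0, 20.2). A1 meets FM tangentially, so WM is at right angles to FM and since A1 is tangent to TG there, WT ⟂ TG, with radius 5.3, so the center W sits 5.3 in from both sides at W = (20.7, 14.9). That places the tangent points at M = (26.0, 14.9) on FM and T = (20.7, 20.2) on TG. Then |KT| = |T − K| = 28.9.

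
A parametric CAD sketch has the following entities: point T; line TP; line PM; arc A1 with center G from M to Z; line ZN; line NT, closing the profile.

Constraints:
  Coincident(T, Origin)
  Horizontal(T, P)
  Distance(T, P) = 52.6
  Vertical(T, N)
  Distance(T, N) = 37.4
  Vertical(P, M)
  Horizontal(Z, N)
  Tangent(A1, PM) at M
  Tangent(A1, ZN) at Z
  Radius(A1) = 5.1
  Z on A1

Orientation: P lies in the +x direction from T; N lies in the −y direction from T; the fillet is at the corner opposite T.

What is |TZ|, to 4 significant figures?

60.46

T is at the origin; T and P share the same y with |TP| = 52.6 and P on the +x side, so P = (52.60, 0.000). TN is vertical with |TN| = 37.4 and N on the −y side, so N = (0.000, -37.40). The virtual corner opposite T is at (52.60, -37.40). Tangency of A1 to PM means the radius GM is perpendicular to PM and tangency of A1 to ZN means the radius GZ is perpendicular to ZN, with radius 5.1, so the center G sits 5.1 in from both sides at G = (47.50, -32.30). That places the tangent points at M = (52.60, -32.30) on PM and Z = (47.50, -37.40) on ZN. Then |TZ| = |Z − T| = 60.46.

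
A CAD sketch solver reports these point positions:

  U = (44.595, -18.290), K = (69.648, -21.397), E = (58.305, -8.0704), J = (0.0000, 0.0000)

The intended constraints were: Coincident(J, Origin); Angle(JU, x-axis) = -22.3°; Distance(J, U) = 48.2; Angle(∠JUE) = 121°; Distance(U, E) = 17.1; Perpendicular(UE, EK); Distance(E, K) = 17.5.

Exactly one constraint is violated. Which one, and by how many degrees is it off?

Perpendicular(UE, EK) — off by 3.70°.

J = (0.00, 0.00) ✓; JU at -22.30° ✓; |JU| = 48.20 ✓; ∠JUE = 121.0° ✓; |UE| = 17.10 ✓; ∠(UE, EK) = 86.30° ✗; |EK| = 17.50 ✓.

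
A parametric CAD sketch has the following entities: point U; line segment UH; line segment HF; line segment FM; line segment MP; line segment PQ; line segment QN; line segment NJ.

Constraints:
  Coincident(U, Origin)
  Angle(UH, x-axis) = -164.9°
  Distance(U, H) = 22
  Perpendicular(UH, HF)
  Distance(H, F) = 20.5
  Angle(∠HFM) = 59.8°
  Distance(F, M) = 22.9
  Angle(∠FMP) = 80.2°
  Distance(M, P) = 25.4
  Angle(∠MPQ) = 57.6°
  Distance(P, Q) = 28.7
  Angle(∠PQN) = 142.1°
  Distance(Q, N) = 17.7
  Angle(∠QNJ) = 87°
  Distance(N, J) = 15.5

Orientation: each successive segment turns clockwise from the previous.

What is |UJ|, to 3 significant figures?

28.2

∠PQN = 142.1° gives QN at 84.8° from the x-axis; with |QN| = 17.7, N = (-29.1, 26.8). ∠QNJ = 87.0° gives NJ at -8.20° from the x-axis; with |NJ| = 15.5, J = (-13.7, 24.6). Then |UJ| = |J − U| = 28.2.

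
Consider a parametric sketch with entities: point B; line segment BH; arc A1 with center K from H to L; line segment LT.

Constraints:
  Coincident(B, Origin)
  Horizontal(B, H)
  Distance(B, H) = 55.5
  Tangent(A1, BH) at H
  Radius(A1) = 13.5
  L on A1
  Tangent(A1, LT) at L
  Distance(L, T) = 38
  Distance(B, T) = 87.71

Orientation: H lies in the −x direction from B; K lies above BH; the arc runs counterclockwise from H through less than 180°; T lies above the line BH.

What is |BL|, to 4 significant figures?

51.05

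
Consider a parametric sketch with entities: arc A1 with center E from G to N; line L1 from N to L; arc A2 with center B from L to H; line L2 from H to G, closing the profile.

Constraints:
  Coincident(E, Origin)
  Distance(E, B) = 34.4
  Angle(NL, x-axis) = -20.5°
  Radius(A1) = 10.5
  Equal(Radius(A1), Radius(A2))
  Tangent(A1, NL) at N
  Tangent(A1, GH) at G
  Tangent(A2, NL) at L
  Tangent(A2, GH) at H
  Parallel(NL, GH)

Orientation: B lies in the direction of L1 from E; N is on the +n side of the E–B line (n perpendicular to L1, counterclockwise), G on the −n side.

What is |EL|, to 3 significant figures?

36.0

The slot axis is L1's direction at -20.5°, so u = (cos -20.5°, sin -20.5°) = (0.937, -0.350) and n = (−sin -20.5°, cos -20.5°) = (0.350, 0.937). E is at the origin and B lies 34.4 along u from E, so B = 34.4·u = (32.2, -12.0). Tangency of A1 to both parallel lines with radius 10.5 puts N and G at E ± 10.5·n: N = (3.68, 9.84), G = (-3.68, -9.84). Equal radii place L and H the same way about B: L = B + 10.5·n = (35.9, -2.21), H = B − 10.5·n = (28.5, -21.9). Then |EL| = |L − E| = 36.0.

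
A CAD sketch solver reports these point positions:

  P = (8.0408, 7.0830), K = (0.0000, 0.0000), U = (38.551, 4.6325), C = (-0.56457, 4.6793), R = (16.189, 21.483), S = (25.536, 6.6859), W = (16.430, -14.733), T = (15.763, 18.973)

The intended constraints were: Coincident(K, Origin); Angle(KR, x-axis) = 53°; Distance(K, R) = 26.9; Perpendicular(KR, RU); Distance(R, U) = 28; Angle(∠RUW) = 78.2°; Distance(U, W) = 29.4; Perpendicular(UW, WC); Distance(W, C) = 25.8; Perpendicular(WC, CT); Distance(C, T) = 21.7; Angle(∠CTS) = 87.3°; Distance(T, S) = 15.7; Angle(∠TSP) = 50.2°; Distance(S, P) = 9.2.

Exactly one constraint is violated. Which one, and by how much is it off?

Distance(S, P) = 9.2 — off by 8.30.

K = (0.00, 0.00) ✓; KR at 53.00° ✓; |KR| = 26.90 ✓; ∠(KR, RU) = 90.00° ✓; |RU| = 28.00 ✓; ∠RUW = 78.20° ✓; |UW| = 29.40 ✓; ∠(UW, WC) = 90.00° ✓; |WC| = 25.80 ✓; ∠(WC, CT) = 90.00° ✓; |CT| = 21.70 ✓; ∠CTS = 87.30° ✓; |TS| = 15.70 ✓; ∠TSP = 50.20° ✓; |SP| = 17.50 ✗.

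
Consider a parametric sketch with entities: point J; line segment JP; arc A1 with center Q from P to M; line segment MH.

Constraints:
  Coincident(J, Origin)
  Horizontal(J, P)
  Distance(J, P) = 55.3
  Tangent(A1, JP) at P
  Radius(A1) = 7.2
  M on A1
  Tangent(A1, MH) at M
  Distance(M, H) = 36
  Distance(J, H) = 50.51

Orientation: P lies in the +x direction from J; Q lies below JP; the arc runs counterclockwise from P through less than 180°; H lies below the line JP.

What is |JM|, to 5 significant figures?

48.904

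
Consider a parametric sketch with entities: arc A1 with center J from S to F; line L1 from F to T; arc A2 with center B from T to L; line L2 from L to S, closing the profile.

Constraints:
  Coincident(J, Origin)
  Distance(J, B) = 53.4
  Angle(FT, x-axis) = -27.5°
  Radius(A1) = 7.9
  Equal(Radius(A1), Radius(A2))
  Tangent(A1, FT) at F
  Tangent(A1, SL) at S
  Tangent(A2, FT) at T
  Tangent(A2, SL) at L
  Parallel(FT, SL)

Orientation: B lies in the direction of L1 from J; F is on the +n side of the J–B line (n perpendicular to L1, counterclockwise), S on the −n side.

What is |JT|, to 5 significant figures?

53.981

The slot axis is L1's direction at -27.5°, so u = (cos -27.5°, sin -27.5°) = (0.88701, -0.46175) and n = (−sin -27.5°, cos -27.5°) = (0.46175, 0.88701). J is at the origin and B lies 53.4 along u from J, so B = 53.4·u = (47.366, -24.657). Tangency of A1 to both parallel lines with radius 7.9 puts F and S at J ± 7.9·n: F = (3.6478, 7.0074), S = (-3.6478, -7.0074). Equal radii place T and L the same way about B: T = B + 7.9·n = (51.014, -17.650), L = B − 7.9·n = (43.719, -31.665). Then |JT| = |T − J| = 53.981.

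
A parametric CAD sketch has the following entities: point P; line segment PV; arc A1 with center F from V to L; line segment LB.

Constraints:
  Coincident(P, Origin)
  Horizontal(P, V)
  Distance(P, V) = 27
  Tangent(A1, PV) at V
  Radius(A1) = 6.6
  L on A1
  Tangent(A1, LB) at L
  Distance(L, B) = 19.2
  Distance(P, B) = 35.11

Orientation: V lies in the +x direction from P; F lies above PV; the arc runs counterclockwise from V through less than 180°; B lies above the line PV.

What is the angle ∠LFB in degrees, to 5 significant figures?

71.030°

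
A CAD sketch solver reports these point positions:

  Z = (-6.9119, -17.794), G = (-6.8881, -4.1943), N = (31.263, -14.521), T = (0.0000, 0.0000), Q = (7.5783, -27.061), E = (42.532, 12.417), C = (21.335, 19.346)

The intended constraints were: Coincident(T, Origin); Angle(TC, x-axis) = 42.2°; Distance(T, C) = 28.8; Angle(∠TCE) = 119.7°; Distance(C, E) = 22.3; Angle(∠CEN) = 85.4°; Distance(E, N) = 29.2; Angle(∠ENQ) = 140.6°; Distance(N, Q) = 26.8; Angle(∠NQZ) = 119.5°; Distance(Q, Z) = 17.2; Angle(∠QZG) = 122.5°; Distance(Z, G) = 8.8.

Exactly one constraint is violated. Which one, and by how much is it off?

Distance(Z, G) = 8.8 — off by 4.80.

T = (0.00, 0.00) ✓; TC at 42.20° ✓; |TC| = 28.80 ✓; ∠TCE = 119.7° ✓; |CE| = 22.30 ✓; ∠CEN = 85.40° ✓; |EN| = 29.20 ✓; ∠ENQ = 140.6° ✓; |NQ| = 26.80 ✓; ∠NQZ = 119.5° ✓; |QZ| = 17.20 ✓; ∠QZG = 122.5° ✓; |ZG| = 13.60 ✗.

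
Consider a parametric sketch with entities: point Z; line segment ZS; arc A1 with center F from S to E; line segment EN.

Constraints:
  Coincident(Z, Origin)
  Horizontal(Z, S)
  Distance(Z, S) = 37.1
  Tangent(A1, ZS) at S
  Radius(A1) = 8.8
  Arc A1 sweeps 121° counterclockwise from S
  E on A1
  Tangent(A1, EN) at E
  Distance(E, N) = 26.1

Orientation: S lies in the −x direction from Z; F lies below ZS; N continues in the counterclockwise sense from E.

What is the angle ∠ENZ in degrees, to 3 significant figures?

72.1°

Z is at the origin; ZS is horizontal with |ZS| = 37.1 and S on the −x side, so S = (-37.1, 0.00). Since A1 is tangent to ZS there, FS ⟂ ZS, so F = S + (0, -8.8) = (-37.1, -8.80). On A1, S sits at bearing 90° from F; a 121° counterclockwise sweep puts E at bearing 211°, so E = F + 8.8·(cos 211°, sin 211°) = (-44.6, -13.3). Tangency of A1 to EN means the radius FE is perpendicular to EN, so EN runs along (−sin 211°, cos 211°); with |EN| = 26.1, N = (-31.2, -35.7). Then cos ∠ENZ = NE·NZ / (|NE||NZ|), giving 72.1°.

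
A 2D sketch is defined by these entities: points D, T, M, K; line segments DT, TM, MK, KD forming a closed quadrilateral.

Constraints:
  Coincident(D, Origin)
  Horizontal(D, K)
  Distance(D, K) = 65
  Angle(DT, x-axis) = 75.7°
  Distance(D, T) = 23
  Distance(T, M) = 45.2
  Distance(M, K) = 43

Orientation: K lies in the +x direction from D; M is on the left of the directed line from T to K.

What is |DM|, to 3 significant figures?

61.7

D is at the origin; DK is horizontal with |DK| = 65.0 and K in +x, so K = (65.0, 0). DT runs at 75.7° with |DT| = 23.0, so T = (5.68, 22.3). M is determined by |TM| = 45.2 and |MK| = 43.0 together: it lies at the intersection of circle(T, 45.2) and circle(K, 43.0). With |TK| = 63.4, the foot of the radical line on TK is 33.2 from T and the perpendicular offset is √(45.2² − 33.2²) = 30.7. Taking the left-of-TK solution: M = (47.6, 39.3).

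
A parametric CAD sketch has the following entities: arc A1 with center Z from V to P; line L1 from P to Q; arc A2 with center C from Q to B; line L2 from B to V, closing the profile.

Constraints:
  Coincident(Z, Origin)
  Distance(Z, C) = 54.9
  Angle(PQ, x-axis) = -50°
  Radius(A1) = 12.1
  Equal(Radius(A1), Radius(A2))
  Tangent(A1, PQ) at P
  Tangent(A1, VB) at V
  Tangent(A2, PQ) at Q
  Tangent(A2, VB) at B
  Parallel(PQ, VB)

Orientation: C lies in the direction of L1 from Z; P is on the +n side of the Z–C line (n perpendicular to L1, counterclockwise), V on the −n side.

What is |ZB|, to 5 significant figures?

56.218

Tangency of A1 to both parallel lines with radius 12.1 puts P and V at Z ± 12.1·n: P = (9.2691, 7.7777), V = (-9.2691, -7.7777). Equal radii place Q and B the same way about C: Q = C + 12.1·n = (44.558, -34.278), B = C − 12.1·n = (26.020, -49.834). Then |ZB| = |B − Z| = 56.218.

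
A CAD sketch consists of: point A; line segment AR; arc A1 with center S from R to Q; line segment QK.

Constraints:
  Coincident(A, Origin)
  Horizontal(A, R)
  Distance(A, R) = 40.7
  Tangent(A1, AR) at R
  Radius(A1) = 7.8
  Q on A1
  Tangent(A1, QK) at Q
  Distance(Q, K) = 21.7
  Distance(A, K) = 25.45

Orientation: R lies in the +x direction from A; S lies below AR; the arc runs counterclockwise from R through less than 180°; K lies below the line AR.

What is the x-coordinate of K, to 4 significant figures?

19.36

Checks: |SQ| = 7.800 ✓; ∠(SQ, QK) = 90.00° ✓; |QK| = 21.70 ✓; |AK| = 25.45 ✓.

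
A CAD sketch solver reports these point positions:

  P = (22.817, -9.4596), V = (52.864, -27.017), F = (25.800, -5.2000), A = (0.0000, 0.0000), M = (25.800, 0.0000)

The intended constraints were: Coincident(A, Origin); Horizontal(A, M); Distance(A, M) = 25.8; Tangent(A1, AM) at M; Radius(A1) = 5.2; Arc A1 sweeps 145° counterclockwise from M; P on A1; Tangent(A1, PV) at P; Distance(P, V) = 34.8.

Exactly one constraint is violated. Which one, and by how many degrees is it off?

Tangent(A1, PV) at P — off by 4.70°.

A = (0.00, 0.00) ✓; A.y = 0.00, M.y = 0.00 ✓; |AM| = 25.80 ✓; ∠(FM, MA) = 90.00° ✓; |FM| = 5.200 ✓; bearing(F→P) − bearing(F→M) = 145.0° ✓; |FP| = 5.200 ✓; ∠(FP, PV) = 85.30° ✗; |PV| = 34.80 ✓.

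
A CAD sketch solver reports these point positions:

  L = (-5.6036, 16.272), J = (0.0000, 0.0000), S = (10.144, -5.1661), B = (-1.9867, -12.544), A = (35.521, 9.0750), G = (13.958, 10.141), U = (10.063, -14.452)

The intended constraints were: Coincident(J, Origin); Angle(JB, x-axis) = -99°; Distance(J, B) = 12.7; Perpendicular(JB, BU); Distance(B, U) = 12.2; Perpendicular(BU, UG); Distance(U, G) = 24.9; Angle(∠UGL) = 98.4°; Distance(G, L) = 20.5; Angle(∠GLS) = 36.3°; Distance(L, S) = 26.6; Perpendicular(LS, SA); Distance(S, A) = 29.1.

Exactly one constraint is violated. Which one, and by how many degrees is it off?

Perpendicular(LS, SA) — off by 7.00°.

J = (0.00, 0.00) ✓; JB at -99.00° ✓; |JB| = 12.70 ✓; ∠(JB, BU) = 90.00° ✓; |BU| = 12.20 ✓; ∠(BU, UG) = 90.00° ✓; |UG| = 24.90 ✓; ∠UGL = 98.40° ✓; |GL| = 20.50 ✓; ∠GLS = 36.30° ✓; |LS| = 26.60 ✓; ∠(LS, SA) = 83.00° ✗; |SA| = 29.10 ✓.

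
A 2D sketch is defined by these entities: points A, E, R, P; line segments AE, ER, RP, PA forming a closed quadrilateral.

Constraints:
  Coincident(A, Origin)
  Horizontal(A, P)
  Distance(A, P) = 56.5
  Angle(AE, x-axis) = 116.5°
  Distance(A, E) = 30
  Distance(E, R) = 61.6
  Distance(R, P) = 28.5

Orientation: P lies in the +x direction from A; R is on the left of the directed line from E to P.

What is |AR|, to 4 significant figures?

55.39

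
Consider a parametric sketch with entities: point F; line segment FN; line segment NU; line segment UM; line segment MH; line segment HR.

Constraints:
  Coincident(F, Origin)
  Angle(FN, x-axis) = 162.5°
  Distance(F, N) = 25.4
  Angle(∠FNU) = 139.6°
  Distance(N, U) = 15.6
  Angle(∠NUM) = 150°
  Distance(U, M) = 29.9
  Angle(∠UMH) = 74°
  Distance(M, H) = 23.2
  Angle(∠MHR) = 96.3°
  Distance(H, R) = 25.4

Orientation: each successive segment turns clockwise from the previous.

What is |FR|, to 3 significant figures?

24.7

F is at the origin; FN runs at 162.5° with length 25.4, so N = (-24.2, 7.64). ∠FNU = 139.6° gives NU at 122° from the x-axis; with |NU| = 15.6, U = (-32.5, 20.9). ∠NUM = 150.0° gives UM at 92.1° from the x-axis; with |UM| = 29.9, M = (-33.6, 50.7). ∠UMH = 74.0° gives MH at -13.9° from the x-axis; with |MH| = 23.2, H = (-11.1, 45.2). ∠MHR = 96.3° gives HR at -97.6° from the x-axis; with |HR| = 25.4, R = (-14.4, 20.0). Then |FR| = |R − F| = 24.7.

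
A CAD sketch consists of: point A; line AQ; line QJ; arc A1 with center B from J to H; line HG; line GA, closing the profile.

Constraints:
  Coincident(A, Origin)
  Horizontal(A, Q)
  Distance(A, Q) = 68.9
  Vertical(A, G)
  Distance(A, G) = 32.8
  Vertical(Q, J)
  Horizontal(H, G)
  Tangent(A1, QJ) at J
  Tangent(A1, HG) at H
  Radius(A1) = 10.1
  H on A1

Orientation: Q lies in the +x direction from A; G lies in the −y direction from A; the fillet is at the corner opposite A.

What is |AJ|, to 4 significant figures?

72.54

The virtual corner opposite A is at (68.90, -32.80). The tangent condition forces BJ to be normal to QJ and tangency of A1 to HG means the radius BH is perpendicular to HG, with radius 10.1, so the center B sits 10.1 in from both sides at B = (58.80, -22.70). That places the tangent points at J = (68.90, -22.70) on QJ and H = (58.80, -32.80) on HG. Then |AJ| = |J − A| = 72.54.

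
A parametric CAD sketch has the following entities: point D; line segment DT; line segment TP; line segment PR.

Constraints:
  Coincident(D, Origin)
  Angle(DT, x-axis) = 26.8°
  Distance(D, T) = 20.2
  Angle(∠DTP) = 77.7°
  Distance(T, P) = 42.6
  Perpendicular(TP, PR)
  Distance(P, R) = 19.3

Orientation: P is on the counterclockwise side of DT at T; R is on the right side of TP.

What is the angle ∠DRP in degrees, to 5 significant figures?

44.452°

∠DTP = 77.7°, so TP runs at 26.8° + (180° − 77.7°) = 129.10° from the x-axis; with |TP| = 42.6, P = T + 42.6·(cos 129.10°, sin 129.10°) = (-8.8366, 42.167). TP is perpendicular to PR; with |PR| = 19.3 on the right of TP, R = P + 19.3·(0.77605, 0.63068) = (6.1411, 54.339). Then cos ∠DRP = RD·RP / (|RD||RP|), giving 44.452°.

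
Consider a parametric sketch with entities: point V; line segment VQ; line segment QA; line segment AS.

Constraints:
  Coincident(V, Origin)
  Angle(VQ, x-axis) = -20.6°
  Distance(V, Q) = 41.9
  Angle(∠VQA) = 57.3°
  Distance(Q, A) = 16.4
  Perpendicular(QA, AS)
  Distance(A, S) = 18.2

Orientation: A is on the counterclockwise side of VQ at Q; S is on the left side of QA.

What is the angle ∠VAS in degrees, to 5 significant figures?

10.030°

V is at the origin; VQ runs at -20.6° with length 41.9, so Q = 41.9·(cos -20.6°, sin -20.6°) = (39.221, -14.742). ∠VQA = 57.3°, so QA runs at -20.6° + (180° − 57.3°) = 102.10° from the x-axis; with |QA| = 16.4, A = Q + 16.4·(cos 102.10°, sin 102.10°) = (35.783, 1.2935). The perpendicularity gives AS at right angles to QA; with |AS| = 18.2 on the left of QA, S = A + 18.2·(-0.97778, -0.20962) = (17.987, -2.5216). Then cos ∠VAS = AV·AS / (|AV||AS|), giving 10.030°.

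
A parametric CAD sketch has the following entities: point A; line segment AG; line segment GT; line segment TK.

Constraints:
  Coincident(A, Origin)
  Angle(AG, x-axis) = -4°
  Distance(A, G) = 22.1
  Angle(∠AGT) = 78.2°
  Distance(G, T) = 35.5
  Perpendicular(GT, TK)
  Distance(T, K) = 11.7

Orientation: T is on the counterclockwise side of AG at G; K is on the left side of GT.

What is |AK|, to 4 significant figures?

32.53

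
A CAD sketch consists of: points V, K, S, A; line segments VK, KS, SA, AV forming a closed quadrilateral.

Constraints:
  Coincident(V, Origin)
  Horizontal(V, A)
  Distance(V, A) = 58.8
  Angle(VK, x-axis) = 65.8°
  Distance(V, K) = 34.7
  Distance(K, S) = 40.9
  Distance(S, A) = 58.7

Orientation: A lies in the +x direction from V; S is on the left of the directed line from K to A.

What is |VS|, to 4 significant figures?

73.53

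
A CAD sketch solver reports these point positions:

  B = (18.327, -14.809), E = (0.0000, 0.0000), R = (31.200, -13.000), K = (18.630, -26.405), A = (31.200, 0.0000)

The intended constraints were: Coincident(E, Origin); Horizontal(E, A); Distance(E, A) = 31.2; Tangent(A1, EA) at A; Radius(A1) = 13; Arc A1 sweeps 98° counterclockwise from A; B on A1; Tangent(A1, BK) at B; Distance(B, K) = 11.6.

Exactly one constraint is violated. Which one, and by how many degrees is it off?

Tangent(A1, BK) at B — off by 6.50°.

E = (0.00, 0.00) ✓; E.y = 0.00, A.y = 0.00 ✓; |EA| = 31.20 ✓; ∠(RA, AE) = 90.00° ✓; |RA| = 13.00 ✓; bearing(R→B) − bearing(R→A) = 98.00° ✓; |RB| = 13.00 ✓; ∠(RB, BK) = 96.50° ✗; |BK| = 11.60 ✓.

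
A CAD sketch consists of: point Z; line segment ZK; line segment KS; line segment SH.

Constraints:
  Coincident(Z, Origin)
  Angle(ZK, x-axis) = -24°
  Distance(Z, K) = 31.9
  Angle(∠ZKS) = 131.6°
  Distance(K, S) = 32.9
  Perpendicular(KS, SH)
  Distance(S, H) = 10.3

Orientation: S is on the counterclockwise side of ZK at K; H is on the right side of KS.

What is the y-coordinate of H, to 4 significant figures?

-8.764

Z is at the origin; ZK runs at -24.0° with length 31.9, so K = 31.9·(cos -24.0°, sin -24.0°) = (29.14, -12.97). ∠ZKS = 131.6°, so KS runs at -24.0° + (180° − 131.6°) = 24.40° from the x-axis; with |KS| = 32.9, S = K + 32.9·(cos 24.40°, sin 24.40°) = (59.10, 0.6162). KS is perpendicular to SH; with |SH| = 10.3 on the right of KS, H = S + 10.3·(0.4131, -0.9107) = (63.36, -8.764). So H.y = -8.764.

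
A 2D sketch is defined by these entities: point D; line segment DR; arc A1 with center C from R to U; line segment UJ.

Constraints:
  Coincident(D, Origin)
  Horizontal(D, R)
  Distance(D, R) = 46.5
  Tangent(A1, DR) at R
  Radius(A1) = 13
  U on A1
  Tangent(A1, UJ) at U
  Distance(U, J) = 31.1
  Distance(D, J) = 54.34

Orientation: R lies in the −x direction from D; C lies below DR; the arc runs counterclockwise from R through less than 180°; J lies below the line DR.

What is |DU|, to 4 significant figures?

59.73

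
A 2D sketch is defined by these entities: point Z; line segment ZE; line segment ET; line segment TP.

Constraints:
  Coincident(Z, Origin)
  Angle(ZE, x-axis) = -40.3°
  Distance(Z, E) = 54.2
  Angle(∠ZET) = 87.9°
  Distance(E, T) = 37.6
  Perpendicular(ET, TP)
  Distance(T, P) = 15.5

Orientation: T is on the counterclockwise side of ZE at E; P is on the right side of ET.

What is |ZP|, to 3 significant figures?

78.2

Z is at the origin; ZE runs at -40.3° with length 54.2, so E = 54.2·(cos -40.3°, sin -40.3°) = (41.3, -35.1). ∠ZET = 87.9°, so ET runs at -40.3° + (180° − 87.9°) = 51.8° from the x-axis; with |ET| = 37.6, T = E + 37.6·(cos 51.8°, sin 51.8°) = (64.6, -5.51). ET is perpendicular to TP; with |TP| = 15.5 on the right of ET, P = T + 15.5·(0.786, -0.618) = (76.8, -15.1). Then |ZP| = |P − Z| = 78.2.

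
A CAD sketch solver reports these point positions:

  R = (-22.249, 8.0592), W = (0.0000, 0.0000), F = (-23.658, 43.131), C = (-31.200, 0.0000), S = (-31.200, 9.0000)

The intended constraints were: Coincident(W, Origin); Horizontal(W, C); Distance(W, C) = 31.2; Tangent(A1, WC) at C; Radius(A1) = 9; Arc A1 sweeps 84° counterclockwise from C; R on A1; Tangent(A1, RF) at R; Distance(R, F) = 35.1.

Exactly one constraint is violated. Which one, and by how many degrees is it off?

Tangent(A1, RF) at R — off by 8.30°.

W = (0.00, 0.00) ✓; W.y = 0.00, C.y = 0.00 ✓; |WC| = 31.20 ✓; ∠(SC, CW) = 90.00° ✓; |SC| = 9.000 ✓; bearing(S→R) − bearing(S→C) = 84.00° ✓; |SR| = 9.000 ✓; ∠(SR, RF) = 81.70° ✗; |RF| = 35.10 ✓.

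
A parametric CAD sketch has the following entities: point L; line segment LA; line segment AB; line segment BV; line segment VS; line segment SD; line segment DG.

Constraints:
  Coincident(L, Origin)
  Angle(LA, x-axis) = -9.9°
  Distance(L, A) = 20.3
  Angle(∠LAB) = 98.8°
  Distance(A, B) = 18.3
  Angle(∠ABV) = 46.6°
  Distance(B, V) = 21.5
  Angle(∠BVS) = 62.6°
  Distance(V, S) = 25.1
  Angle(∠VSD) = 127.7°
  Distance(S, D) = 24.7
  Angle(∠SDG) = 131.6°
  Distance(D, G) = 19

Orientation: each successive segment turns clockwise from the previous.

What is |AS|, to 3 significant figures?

9.36

L is at the origin; LA runs at -9.9° with length 20.3, so A = (20.0, -3.49). ∠LAB = 98.8° gives AB at -91.1° from the x-axis; with |AB| = 18.3, B = (19.6, -21.8). ∠ABV = 46.6° gives BV at 136° from the x-axis; with |BV| = 21.5, V = (4.31, -6.72). ∠BVS = 62.6° gives VS at 18.1° from the x-axis; with |VS| = 25.1, S = (28.2, 1.08). Then |AS| = |S − A| = 9.36.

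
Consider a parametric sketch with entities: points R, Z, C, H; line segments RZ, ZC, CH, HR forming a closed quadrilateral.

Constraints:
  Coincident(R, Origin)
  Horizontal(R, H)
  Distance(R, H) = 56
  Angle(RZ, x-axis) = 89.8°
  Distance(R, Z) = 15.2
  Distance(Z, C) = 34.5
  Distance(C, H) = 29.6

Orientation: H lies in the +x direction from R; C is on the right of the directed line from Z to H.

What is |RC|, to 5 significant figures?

27.783

R is at the origin; R and H share the same y with |RH| = 56.0 and H in +x, so H = (56.0, 0). RZ runs at 89.8° with |RZ| = 15.2, so Z = (0.053058, 15.200). C is determined by |ZC| = 34.5 and |CH| = 29.6 together: it lies at the intersection of circle(Z, 34.5) and circle(H, 29.6). With |ZH| = 57.975, the foot of the radical line on ZH is 31.696 from Z and the perpendicular offset is √(34.5² − 31.696²) = 13.623. Taking the right-of-ZH solution: C = (27.069, -6.2569).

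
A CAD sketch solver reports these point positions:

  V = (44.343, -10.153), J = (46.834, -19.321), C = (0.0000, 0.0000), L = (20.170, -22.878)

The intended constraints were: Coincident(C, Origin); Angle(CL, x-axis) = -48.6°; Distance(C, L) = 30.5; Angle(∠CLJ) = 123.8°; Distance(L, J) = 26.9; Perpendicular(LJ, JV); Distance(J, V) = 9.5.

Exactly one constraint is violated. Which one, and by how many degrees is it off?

Perpendicular(LJ, JV) — off by 7.60°.

C = (0.00, 0.00) ✓; CL at -48.60° ✓; |CL| = 30.50 ✓; ∠CLJ = 123.8° ✓; |LJ| = 26.90 ✓; ∠(LJ, JV) = 97.60° ✗; |JV| = 9.500 ✓.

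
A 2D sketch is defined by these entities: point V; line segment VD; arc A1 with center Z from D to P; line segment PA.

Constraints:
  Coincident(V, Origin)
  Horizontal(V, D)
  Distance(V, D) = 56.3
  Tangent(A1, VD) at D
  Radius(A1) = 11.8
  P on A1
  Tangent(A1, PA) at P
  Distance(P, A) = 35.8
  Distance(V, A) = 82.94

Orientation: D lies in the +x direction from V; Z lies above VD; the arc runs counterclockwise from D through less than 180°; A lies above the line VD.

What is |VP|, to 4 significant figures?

69.13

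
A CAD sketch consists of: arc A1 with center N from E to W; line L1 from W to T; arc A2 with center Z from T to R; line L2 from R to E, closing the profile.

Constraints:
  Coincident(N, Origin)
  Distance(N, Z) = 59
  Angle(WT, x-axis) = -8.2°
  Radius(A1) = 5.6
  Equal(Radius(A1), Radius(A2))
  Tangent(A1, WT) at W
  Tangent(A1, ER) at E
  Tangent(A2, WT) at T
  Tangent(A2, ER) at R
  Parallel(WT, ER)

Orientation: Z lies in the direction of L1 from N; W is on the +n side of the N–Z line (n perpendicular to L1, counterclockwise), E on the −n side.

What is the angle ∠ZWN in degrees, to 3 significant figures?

84.6°

N is at the origin and Z lies 59.0 along u from N, so Z = 59.0·u = (58.4, -8.42). Tangency of A1 to both parallel lines with radius 5.6 puts W and E at N ± 5.6·n: W = (0.799, 5.54), E = (-0.799, -5.54). Then cos ∠ZWN = WZ·WN / (|WZ||WN|), giving 84.6°.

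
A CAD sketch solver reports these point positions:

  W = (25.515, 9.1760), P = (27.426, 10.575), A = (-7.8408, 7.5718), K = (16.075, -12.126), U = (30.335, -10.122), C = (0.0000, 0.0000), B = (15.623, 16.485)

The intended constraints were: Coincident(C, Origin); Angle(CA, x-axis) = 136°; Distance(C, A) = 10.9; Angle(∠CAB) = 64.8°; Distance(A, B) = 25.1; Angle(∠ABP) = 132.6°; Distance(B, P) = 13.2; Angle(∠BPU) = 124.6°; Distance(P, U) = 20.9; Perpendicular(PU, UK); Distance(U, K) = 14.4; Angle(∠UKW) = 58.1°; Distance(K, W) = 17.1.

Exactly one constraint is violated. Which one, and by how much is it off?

Distance(K, W) = 17.1 — off by 6.20.

C = (0.00, 0.00) ✓; CA at 136.0° ✓; |CA| = 10.90 ✓; ∠CAB = 64.80° ✓; |AB| = 25.10 ✓; ∠ABP = 132.6° ✓; |BP| = 13.20 ✓; ∠BPU = 124.6° ✓; |PU| = 20.90 ✓; ∠(PU, UK) = 90.00° ✓; |UK| = 14.40 ✓; ∠UKW = 58.10° ✓; |KW| = 23.30 ✗.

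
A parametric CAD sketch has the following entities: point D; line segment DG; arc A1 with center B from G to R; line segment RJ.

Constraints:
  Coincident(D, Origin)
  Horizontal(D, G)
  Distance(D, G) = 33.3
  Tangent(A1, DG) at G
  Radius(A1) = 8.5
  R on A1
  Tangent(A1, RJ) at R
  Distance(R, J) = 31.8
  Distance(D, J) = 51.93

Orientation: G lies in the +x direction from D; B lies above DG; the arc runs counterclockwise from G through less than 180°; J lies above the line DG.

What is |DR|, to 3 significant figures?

42.9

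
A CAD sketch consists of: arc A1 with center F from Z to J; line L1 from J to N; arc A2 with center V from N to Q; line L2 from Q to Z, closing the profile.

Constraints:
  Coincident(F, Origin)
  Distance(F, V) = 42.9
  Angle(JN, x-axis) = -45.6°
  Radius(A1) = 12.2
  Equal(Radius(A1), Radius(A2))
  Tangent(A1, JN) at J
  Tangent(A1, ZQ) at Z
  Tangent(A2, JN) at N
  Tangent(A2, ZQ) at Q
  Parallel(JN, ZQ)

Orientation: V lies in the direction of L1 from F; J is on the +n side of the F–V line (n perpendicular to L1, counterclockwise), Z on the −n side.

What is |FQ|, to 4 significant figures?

44.60

The slot axis is L1's direction at -45.6°, so u = (cos -45.6°, sin -45.6°) = (0.6997, -0.7145) and n = (−sin -45.6°, cos -45.6°) = (0.7145, 0.6997). F is at the origin and V lies 42.9 along u from F, so V = 42.9·u = (30.02, -30.65). Tangency of A1 to both parallel lines with radius 12.2 puts J and Z at F ± 12.2·n: J = (8.717, 8.536), Z = (-8.717, -8.536). Equal radii place N and Q the same way about V: N = V + 12.2·n = (38.73, -22.11), Q = V − 12.2·n = (21.30, -39.19). Then |FQ| = |Q − F| = 44.60.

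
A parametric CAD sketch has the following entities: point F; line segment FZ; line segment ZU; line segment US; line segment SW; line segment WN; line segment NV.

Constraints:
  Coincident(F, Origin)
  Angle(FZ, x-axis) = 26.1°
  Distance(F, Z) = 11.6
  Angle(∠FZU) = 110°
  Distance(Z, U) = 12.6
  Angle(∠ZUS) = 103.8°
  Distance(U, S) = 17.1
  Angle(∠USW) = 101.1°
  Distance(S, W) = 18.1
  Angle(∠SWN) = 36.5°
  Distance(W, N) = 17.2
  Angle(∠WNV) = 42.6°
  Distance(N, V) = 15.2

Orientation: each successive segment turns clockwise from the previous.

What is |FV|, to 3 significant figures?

20.7

F is at the origin; FZ runs at 26.1° with length 11.6, so Z = (10.4, 5.10). ∠FZU = 110.0° gives ZU at -43.9° from the x-axis; with |ZU| = 12.6, U = (19.5, -3.63). ∠ZUS = 103.8° gives US at -120° from the x-axis; with |US| = 17.1, S = (10.9, -18.4). ∠USW = 101.1° gives SW at 161° from the x-axis; with |SW| = 18.1, W = (-6.19, -12.5). ∠SWN = 36.5° gives WN at 17.5° from the x-axis; with |WN| = 17.2, N = (10.2, -7.36). ∠WNV = 42.6° gives NV at -120° from the x-axis; with |NV| = 15.2, V = (2.63, -20.5). Then |FV| = |V − F| = 20.7.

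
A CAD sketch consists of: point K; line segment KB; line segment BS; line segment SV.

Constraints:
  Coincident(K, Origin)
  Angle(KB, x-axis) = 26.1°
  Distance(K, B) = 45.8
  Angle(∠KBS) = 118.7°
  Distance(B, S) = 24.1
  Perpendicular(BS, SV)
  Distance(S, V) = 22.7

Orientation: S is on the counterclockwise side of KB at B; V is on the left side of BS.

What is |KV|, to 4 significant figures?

49.29

K is at the origin; KB runs at 26.1° with length 45.8, so B = 45.8·(cos 26.1°, sin 26.1°) = (41.13, 20.15). ∠KBS = 118.7°, so BS runs at 26.1° + (180° − 118.7°) = 87.40° from the x-axis; with |BS| = 24.1, S = B + 24.1·(cos 87.40°, sin 87.40°) = (42.22, 44.22). BS ⟂ SV; with |SV| = 22.7 on the left of BS, V = S + 22.7·(-0.9990, 0.04536) = (19.55, 45.25). Then |KV| = |V − K| = 49.29.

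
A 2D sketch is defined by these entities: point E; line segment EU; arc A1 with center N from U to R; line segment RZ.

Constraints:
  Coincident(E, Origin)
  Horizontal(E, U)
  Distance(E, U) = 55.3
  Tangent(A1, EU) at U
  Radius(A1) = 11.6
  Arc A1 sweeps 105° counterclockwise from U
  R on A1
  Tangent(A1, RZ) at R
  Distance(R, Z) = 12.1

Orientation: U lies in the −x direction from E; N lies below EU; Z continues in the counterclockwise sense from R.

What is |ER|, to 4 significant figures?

68.09

E is at the origin; E and U share the same y with |EU| = 55.3 and U on the −x side, so U = (-55.30, 0.000). Since A1 is tangent to EU there, NU ⟂ EU, so N = U + (0, -11.6) = (-55.30, -11.60). On A1, U sits at bearing 90° from N; a 105° counterclockwise sweep puts R at bearing 195°, so R = N + 11.6·(cos 195°, sin 195°) = (-66.50, -14.60). Then |ER| = |R − E| = 68.09.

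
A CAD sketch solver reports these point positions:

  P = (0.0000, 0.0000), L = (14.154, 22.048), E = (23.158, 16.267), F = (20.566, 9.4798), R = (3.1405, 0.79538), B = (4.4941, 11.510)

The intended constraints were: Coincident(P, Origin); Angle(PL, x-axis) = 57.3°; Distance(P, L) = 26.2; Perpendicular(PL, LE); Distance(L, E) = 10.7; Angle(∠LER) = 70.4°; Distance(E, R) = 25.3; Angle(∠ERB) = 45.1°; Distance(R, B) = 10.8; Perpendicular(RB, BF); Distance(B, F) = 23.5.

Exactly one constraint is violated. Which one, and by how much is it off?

Distance(B, F) = 23.5 — off by 7.30.

P = (0.00, 0.00) ✓; PL at 57.30° ✓; |PL| = 26.20 ✓; ∠(PL, LE) = 90.00° ✓; |LE| = 10.70 ✓; ∠LER = 70.40° ✓; |ER| = 25.30 ✓; ∠ERB = 45.10° ✓; |RB| = 10.80 ✓; ∠(RB, BF) = 90.00° ✓; |BF| = 16.20 ✗.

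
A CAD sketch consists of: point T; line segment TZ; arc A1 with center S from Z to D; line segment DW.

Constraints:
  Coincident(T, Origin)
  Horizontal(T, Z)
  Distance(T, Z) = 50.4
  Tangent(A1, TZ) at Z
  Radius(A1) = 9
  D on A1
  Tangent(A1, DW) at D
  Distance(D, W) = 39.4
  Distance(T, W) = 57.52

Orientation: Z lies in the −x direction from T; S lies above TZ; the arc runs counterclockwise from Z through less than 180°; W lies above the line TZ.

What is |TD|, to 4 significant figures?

42.20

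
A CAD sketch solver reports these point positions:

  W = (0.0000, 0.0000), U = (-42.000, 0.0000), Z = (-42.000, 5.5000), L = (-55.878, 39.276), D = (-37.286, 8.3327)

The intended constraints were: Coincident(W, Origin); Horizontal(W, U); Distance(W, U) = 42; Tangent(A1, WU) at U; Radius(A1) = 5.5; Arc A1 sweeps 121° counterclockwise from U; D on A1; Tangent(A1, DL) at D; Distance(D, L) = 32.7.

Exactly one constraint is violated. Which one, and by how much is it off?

Distance(D, L) = 32.7 — off by 3.40.

W = (0.00, 0.00) ✓; W.y = 0.00, U.y = 0.00 ✓; |WU| = 42.00 ✓; ∠(ZU, UW) = 90.00° ✓; |ZU| = 5.500 ✓; bearing(Z→D) − bearing(Z→U) = 121.0° ✓; |ZD| = 5.500 ✓; ∠(ZD, DL) = 90.00° ✓; |DL| = 36.10 ✗.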